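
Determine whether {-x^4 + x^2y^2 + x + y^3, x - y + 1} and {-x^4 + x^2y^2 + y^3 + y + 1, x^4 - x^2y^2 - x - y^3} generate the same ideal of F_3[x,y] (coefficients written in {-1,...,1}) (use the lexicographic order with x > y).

No, the ideals differ.

Two ideals are equal iff their reduced Gröbner bases coincide (the reduced basis is unique for a fixed ordering).
Buchberger on the first generating set:
f_1 = -x^4 + x^2y^2 + x + y^3, LT = x^4.
f_2 = x - y + 1, LT = x.

S(f_1,f_2): lcm = x^4. S = x^3y - x^3 - x^2y^2 - x - y^3.
  leading term x^3y: subtract (x^2y)·f_2 from x^3y - x^3 - x^2y^2 - x - y^3 → -x^3 - x^2y - x - y^3
  leading term x^3: subtract (-x^2)·f_2 from -x^3 - x^2y - x - y^3 → x^2y + x^2 - x - y^3
  leading term x^2y: subtract (xy)·f_2 from x^2y + x^2 - x - y^3 → x^2 + xy^2 - xy - x - y^3
  leading term x^2: subtract (x)·f_2 from x^2 + xy^2 - xy - x - y^3 → xy^2 + x - y^3
  leading term xy^2: subtract (y^2)·f_2 from xy^2 + x - y^3 → x - y^2
  leading term x: subtract (1)·f_2 from x - y^2 → -y^2 + y - 1
  leading term y^2: no divisor's leading term divides it; move -y^2 to the remainder.
  leading term y: no divisor's leading term divides it; move y to the remainder.
  leading term 1: no divisor's leading term divides it; move -1 to the remainder.
  remainder -y^2 + y - 1 ≠ 0; add g_3 = -y^2 + y - 1 to the basis.

The other S-polynomials (S(f_1,g_3), S(f_2,g_3)) all reduce to 0 modulo the current basis, so we have a Gröbner basis.
Inter-reduce: drop elements whose leading term is divisible by another's, tail-reduce, and make monic.
Reduced Gröbner basis: {x - y + 1, y^2 - y + 1}.

Buchberger on the second generating set:
h_1 = -x^4 + x^2y^2 + y^3 + y + 1, LT = x^4.
h_2 = x^4 - x^2y^2 - x - y^3, LT = x^4.

S(h_1,h_2): lcm = x^4. S = x - y - 1.
  leading term x: no divisor's leading term divides it; move x to the remainder.
  leading term y: no divisor's leading term divides it; move -y to the remainder.
  leading term 1: no divisor's leading term divides it; move -1 to the remainder.
  remainder x - y - 1 ≠ 0; add k_3 = x - y - 1 to the basis.

S(h_1,k_3): lcm = x^4. S = x^3y + x^3 - x^2y^2 - y^3 - y - 1.
  leading term x^3y: subtract (x^2y)·k_3 from x^3y + x^3 - x^2y^2 - y^3 - y - 1 → x^3 + x^2y - y^3 - y - 1
  leading term x^3: subtract (x^2)·k_3 from x^3 + x^2y - y^3 - y - 1 → -x^2y + x^2 - y^3 - y - 1
  leading term x^2y: subtract (-xy)·k_3 from -x^2y + x^2 - y^3 - y - 1 → x^2 - xy^2 - xy - y^3 - y - 1
  leading term x^2: subtract (x)·k_3 from x^2 - xy^2 - xy - y^3 - y - 1 → -xy^2 + x - y^3 - y - 1
  leading term xy^2: subtract (-y^2)·k_3 from -xy^2 + x - y^3 - y - 1 → x + y^3 - y^2 - y - 1
  leading term x: subtract (1)·k_3 from x + y^3 - y^2 - y - 1 → y^3 - y^2
  leading term y^3: no divisor's leading term divides it; move y^3 to the remainder.
  leading term y^2: no divisor's leading term divides it; move -y^2 to the remainder.
  remainder y^3 - y^2 ≠ 0; add k_4 = y^3 - y^2 to the basis.

The other S-polynomials (S(h_2,k_3), S(h_1,k_4), S(h_2,k_4), S(k_3,k_4)) all reduce to 0 modulo the current basis, so we have a Gröbner basis.
Inter-reduce: drop elements whose leading term is divisible by another's, tail-reduce, and make monic.
Reduced Gröbner basis: {x - y - 1, y^3 - y^2}.

These differ, so the ideals are not equal.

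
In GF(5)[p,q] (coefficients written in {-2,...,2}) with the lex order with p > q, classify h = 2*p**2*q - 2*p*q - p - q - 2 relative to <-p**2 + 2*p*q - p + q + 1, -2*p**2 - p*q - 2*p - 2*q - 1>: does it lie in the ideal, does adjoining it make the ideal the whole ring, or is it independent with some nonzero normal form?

2*p**2*q - 2*p*q - p - q - 2 is independent of I; its normal form modulo I is -2*p - 1.

First compute the reduced Gröbner basis of I by Buchberger's algorithm.
f_1 = -p**2 + 2*p*q - p + q + 1, LT = p**2.
f_2 = -2*p**2 - p*q - 2*p - 2*q - 1, LT = p**2.

S(f_1,f_2): lcm = p**2. S = -2*q + 1.
  leading term q: no divisor's leading term divides it; move -2*q to the remainder.
  leading term 1: no divisor's leading term divides it; move 1 to the remainder.
  remainder -2*q + 1 ≠ 0; add k_3 = -2*q + 1 to the basis.

The other S-polynomials (S(f_1,k_3), S(f_2,k_3)) all reduce to 0 modulo the current basis, so we have a Gröbner basis.
Inter-reduce: drop elements whose leading term is divisible by another's, tail-reduce, and make monic.
Reduced Gröbner basis: {p**2 + 1, q + 2}.
Label its elements g_1 = p**2 + 1, g_2 = q + 2.

Reduce h = 2*p**2*q - 2*p*q - p - q - 2 modulo G:
  leading term p**2*q: subtract (2*q)·g_1 from 2*p**2*q - 2*p*q - p - q - 2 → -2*p*q - p + 2*q - 2
  leading term p*q: subtract (-2*p)·g_2 from -2*p*q - p + 2*q - 2 → -2*p + 2*q - 2
  leading term p: no divisor's leading term divides it; move -2*p to the remainder.
  leading term q: subtract (2)·g_2 from 2*q - 2 → -1
  leading term 1: no divisor's leading term divides it; move -1 to the remainder.
  normal form = -2*p - 1.
The normal form is nonzero, so h ∉ I. Since h minus its normal form lies in I, I + (h) = I + (r) where r = -2*p - 1; decide whether this ideal is the whole ring.
Run Buchberger on G together with r (pairs among the g_i already reduce to 0 since G is a Gröbner basis):
g_1 = p**2 + 1, LT = p**2.
g_2 = q + 2, LT = q.
r = -2*p - 1, LT = p.

The S-polynomials (S(g_1,g_2), S(g_1,r), S(g_2,r)) all reduce to 0 modulo the current basis, so we have a Gröbner basis.
Inter-reduce: drop elements whose leading term is divisible by another's, tail-reduce, and make monic.
Reduced Gröbner basis: {p - 2, q + 2}.
The reduced Gröbner basis of I + (h) is {p - 2, q + 2} ≠ {1}, a proper ideal, so the enlarged system stays consistent: h is independent of I, with normal form -2*p - 1.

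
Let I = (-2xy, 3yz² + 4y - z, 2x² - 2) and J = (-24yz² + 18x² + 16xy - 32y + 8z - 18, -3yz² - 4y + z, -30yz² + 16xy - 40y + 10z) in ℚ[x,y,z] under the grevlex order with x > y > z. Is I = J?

Equality of ideals is decidable: compute both reduced Gröbner bases (unique for the ordering) and check whether they agree.
Buchberger on the first generating set:
f_1 = -2xy, LT = xy.
f_2 = 3yz² + 4y - z, LT = yz².
f_3 = 2x² - 2, LT = x².

S(f_1,f_2): lcm = xyz². S = -4/3xy + ⅓xz.
  leading term xy: subtract (⅔)·f_1 from -4/3xy + ⅓xz → ⅓xz
  leading term xz: no divisor's leading term divides it; move ⅓xz to the remainder.
  remainder ⅓xz ≠ 0; add g_4 = ⅓xz to the basis.

S(f_1,f_3): lcm = x²y. S = y.
  leading term y: no divisor's leading term divides it; move y to the remainder.
  remainder y ≠ 0; add g_5 = y to the basis.

S(f_3,g_4): lcm = x²z. S = -z.
  leading term z: no divisor's leading term divides it; move -z to the remainder.
  remainder -z ≠ 0; add g_6 = -z to the basis.

The other S-polynomials (S(f_2,f_3), S(f_1,g_4), S(f_2,g_4), S(f_1,g_5), S(f_2,g_5), S(f_3,g_5), S(g_4,g_5), S(f_1,g_6), S(f_2,g_6), S(f_3,g_6), S(g_4,g_6), S(g_5,g_6)) all reduce to 0 modulo the current basis, so we have a Gröbner basis.
Inter-reduce: drop elements whose leading term is divisible by another's, tail-reduce, and make monic.
Reduced Gröbner basis: {x² - 1, y, z}.

Buchberger on the second generating set:
h_1 = -24yz² + 18x² + 16xy - 32y + 8z - 18, LT = yz².
h_2 = -3yz² - 4y + z, LT = yz².
h_3 = -30yz² + 16xy - 40y + 10z, LT = yz².

S(h_1,h_2): lcm = yz². S = -¾x² - ⅔xy + ¾.
  leading term x²: no divisor's leading term divides it; move -¾x² to the remainder.
  leading term xy: no divisor's leading term divides it; move -⅔xy to the remainder.
  leading term 1: no divisor's leading term divides it; move ¾ to the remainder.
  remainder -¾x² - ⅔xy + ¾ ≠ 0; add k_4 = -¾x² - ⅔xy + ¾ to the basis.

S(h_1,h_3): lcm = yz². S = -¾x² - 2/15xy + ¾.
  leading term x²: subtract (1)·k_4 from -¾x² - 2/15xy + ¾ → 8/15xy
  leading term xy: no divisor's leading term divides it; move 8/15xy to the remainder.
  remainder 8/15xy ≠ 0; add k_5 = 8/15xy to the basis.

S(h_1,k_5): lcm = xyz². S = -¾x³ - ⅔x²y + 4/3xy - ⅓xz + ¾x.
  leading term x³: subtract (x)·k_4 from -¾x³ - ⅔x²y + 4/3xy - ⅓xz + ¾x → 4/3xy - ⅓xz
  leading term xy: subtract (5/2)·k_5 from 4/3xy - ⅓xz → -⅓xz
  leading term xz: no divisor's leading term divides it; move -⅓xz to the remainder.
  remainder -⅓xz ≠ 0; add k_6 = -⅓xz to the basis.

S(h_3,k_5): lcm = xyz². S = -8/15x²y + 4/3xy - ⅓xz.
  leading term x²y: subtract (32/45y)·k_4 from -8/15x²y + 4/3xy - ⅓xz → 64/135xy² + 4/3xy - ⅓xz - 8/15y
  leading term xy²: subtract (8/9y)·k_5 from 64/135xy² + 4/3xy - ⅓xz - 8/15y → 4/3xy - ⅓xz - 8/15y
  leading term xy: subtract (5/2)·k_5 from 4/3xy - ⅓xz - 8/15y → -⅓xz - 8/15y
  leading term xz: subtract (1)·k_6 from -⅓xz - 8/15y → -8/15y
  leading term y: no divisor's leading term divides it; move -8/15y to the remainder.
  remainder -8/15y ≠ 0; add k_7 = -8/15y to the basis.

S(k_4,k_6): lcm = x²z. S = 8/9xyz - z.
  leading term xyz: subtract (5/3z)·k_5 from 8/9xyz - z → -z
  leading term z: no divisor's leading term divides it; move -z to the remainder.
  remainder -z ≠ 0; add k_8 = -z to the basis.

The other S-polynomials (S(h_2,h_3), S(h_1,k_4), S(h_2,k_4), S(h_3,k_4), S(h_2,k_5), S(k_4,k_5), S(h_1,k_6), S(h_2,k_6), S(h_3,k_6), S(k_5,k_6), S(h_1,k_7), S(h_2,k_7), S(h_3,k_7), S(k_4,k_7), S(k_5,k_7), S(k_6,k_7), S(h_1,k_8), S(h_2,k_8), S(h_3,k_8), S(k_4,k_8), S(k_5,k_8), S(k_6,k_8), S(k_7,k_8)) all reduce to 0 modulo the current basis, so we have a Gröbner basis.
Inter-reduce: drop elements whose leading term is divisible by another's, tail-reduce, and make monic.
Reduced Gröbner basis: {x² - 1, y, z}.

These coincide, so the ideals are equal.

Yes, the ideals are equal.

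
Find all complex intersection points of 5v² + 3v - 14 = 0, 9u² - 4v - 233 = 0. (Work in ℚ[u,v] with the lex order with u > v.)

{(-5, -2), (5, -2), (-sqrt(5965)/15, 7/5), (sqrt(5965)/15, 7/5)}

Compute a lex Gröbner basis by Buchberger's algorithm.
f_1 = 5v² + 3v - 14, LT = v².
f_2 = 9u² - 4v - 233, LT = u².

The S-polynomials (S(f_1,f_2)) all reduce to 0 modulo the current basis, so we have a Gröbner basis.
Inter-reduce: drop elements whose leading term is divisible by another's, tail-reduce, and make monic.
Reduced Gröbner basis: {u² - 4/9v - 233/9, v² + ⅗v - 14/5}.

Since the basis is lex-ordered, v² + ⅗v - 14/5 is univariate in v. Its roots are {-2, 7/5}. Back-substituting each root into the other basis elements fixes the other coordinates.
  v = -2: the earlier basis element becomes u² - 25 = 0, giving u = -5, 5 — points (-5, -2), (5, -2).
  v = 7/5: the earlier basis element becomes u² - 1193/45 = 0, giving u = -sqrt(5965)/15, sqrt(5965)/15 — points (-sqrt(5965)/15, 7/5), (sqrt(5965)/15, 7/5).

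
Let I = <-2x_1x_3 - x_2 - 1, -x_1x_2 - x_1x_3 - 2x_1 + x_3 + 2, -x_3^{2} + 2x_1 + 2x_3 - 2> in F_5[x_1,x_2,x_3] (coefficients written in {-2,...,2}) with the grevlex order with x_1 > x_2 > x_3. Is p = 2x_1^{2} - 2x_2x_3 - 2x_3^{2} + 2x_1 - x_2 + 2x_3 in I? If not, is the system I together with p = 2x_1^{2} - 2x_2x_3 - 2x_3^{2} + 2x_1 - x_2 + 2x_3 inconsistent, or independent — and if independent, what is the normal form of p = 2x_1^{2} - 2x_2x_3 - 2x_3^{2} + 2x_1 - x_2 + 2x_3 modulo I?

First compute the reduced Gröbner basis of I by Buchberger's algorithm.
f_1 = -2x_1x_3 - x_2 - 1, LT = x_1x_3.
f_2 = -x_1x_2 - x_1x_3 - 2x_1 + x_3 + 2, LT = x_1x_2.
f_3 = -x_3^{2} + 2x_1 + 2x_3 - 2, LT = x_3^{2}.

S(f_1,f_2): lcm = x_1x_2x_3. S = -x_1x_3^{2} - 2x_2^{2} - 2x_1x_3 + x_3^{2} - 2x_2 + 2x_3.
  reduce S modulo (f_1, f_2, f_3):
  remainder -2x_2^{2} - 2x_2x_3 + 2x_1 - x_2 + 2x_3 - 1 ≠ 0; add h_4 = -2x_2^{2} - 2x_2x_3 + 2x_1 - x_2 + 2x_3 - 1 to the basis.

S(f_1,f_3): lcm = x_1x_3^{2}. S = 2x_1^{2} + 2x_1x_3 - 2x_2x_3 - 2x_1 - 2x_3.
  reduce S modulo (f_1, f_2, f_3, h_4):
  remainder 2x_1^{2} - 2x_2x_3 - 2x_1 - x_2 - 2x_3 - 1 ≠ 0; add h_5 = 2x_1^{2} - 2x_2x_3 - 2x_1 - x_2 - 2x_3 - 1 to the basis.

The other S-polynomials (S(f_2,f_3), S(f_1,h_4), S(f_2,h_4), S(f_3,h_4), S(f_1,h_5), S(f_2,h_5), S(f_3,h_5), S(h_4,h_5)) all reduce to 0 modulo the current basis, so we have a Gröbner basis.
Inter-reduce: drop elements whose leading term is divisible by another's, tail-reduce, and make monic.
Reduced Gröbner basis: {x_1^{2} - x_2x_3 - x_1 + 2x_2 - x_3 + 2, x_1x_2 + 2x_1 + 2x_2 - x_3, x_2^{2} + x_2x_3 - x_1 - 2x_2 - x_3 - 2, x_1x_3 - 2x_2 - 2, x_3^{2} - 2x_1 - 2x_3 + 2}.
Label its elements g_1 = x_1^{2} - x_2x_3 - x_1 + 2x_2 - x_3 + 2, g_2 = x_1x_2 + 2x_1 + 2x_2 - x_3, g_3 = x_2^{2} + x_2x_3 - x_1 - 2x_2 - x_3 - 2, g_4 = x_1x_3 - 2x_2 - 2, g_5 = x_3^{2} - 2x_1 - 2x_3 + 2.

Reduce p = 2x_1^{2} - 2x_2x_3 - 2x_3^{2} + 2x_1 - x_2 + 2x_3 modulo G:
  leading term x_1^{2}: subtract (2)·g_1 from 2x_1^{2} - 2x_2x_3 - 2x_3^{2} + 2x_1 - x_2 + 2x_3 → -2x_3^{2} - x_1 - x_3 + 1
  leading term x_3^{2}: subtract (-2)·g_5 from -2x_3^{2} - x_1 - x_3 + 1 → 0
  normal form = 0.
Since the normal form is 0, p ∈ I.

The remainder on division by a Gröbner basis is unique — it is the normal form.

2x_1^{2} - 2x_2x_3 - 2x_3^{2} + 2x_1 - x_2 + 2x_3 lies in I (it reduces to 0).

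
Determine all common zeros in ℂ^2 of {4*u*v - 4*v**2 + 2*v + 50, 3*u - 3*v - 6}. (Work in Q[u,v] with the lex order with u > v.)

{(-3, -5)}

Compute a lex Gröbner basis by Buchberger's algorithm.
f_1 = 4*u*v - 4*v**2 + 2*v + 50, LT = u*v.
f_2 = 3*u - 3*v - 6, LT = u.

S(f_1,f_2): lcm = u*v. S = 5/2*v + 25/2.
  leading term v: no divisor's leading term divides it; move 5/2*v to the remainder.
  leading term 1: no divisor's leading term divides it; move 25/2 to the remainder.
  remainder 5/2*v + 25/2 ≠ 0; add h_3 = 5/2*v + 25/2 to the basis.

The other S-polynomials (S(f_1,h_3), S(f_2,h_3)) all reduce to 0 modulo the current basis, so we have a Gröbner basis.
Inter-reduce: drop elements whose leading term is divisible by another's, tail-reduce, and make monic.
Reduced Gröbner basis: {u + 3, v + 5}.

Elimination: the polynomial v + 5 lies in the elimination ideal for v, so v ∈ {-5}. For each such v, the remaining basis elements (now univariate) give the rest of the solution.
  v = -5: the earlier basis element becomes u + 3 = 0, giving u = -3 — point (-3, -5).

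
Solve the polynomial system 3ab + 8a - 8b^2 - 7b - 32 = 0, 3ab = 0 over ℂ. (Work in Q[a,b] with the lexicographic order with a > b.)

{(4, 0), (0, -7/16 - 5*sqrt(39)*I/16), (0, -7/16 + 5*sqrt(39)*I/16)}

Compute a lex Gröbner basis by Buchberger's algorithm.
f_1 = 3ab + 8a - 8b^2 - 7b - 32, LT = ab.
f_2 = 3ab, LT = ab.

S(f_1,f_2): lcm = ab. S = 8/3a - 8/3b^2 - 7/3b - 32/3.
  reduce S modulo (f_1, f_2):
  remainder 8/3a - 8/3b^2 - 7/3b - 32/3 ≠ 0; add h_3 = 8/3a - 8/3b^2 - 7/3b - 32/3 to the basis.

S(f_1,h_3): lcm = ab. S = 8/3a + b^3 - 43/24b^2 + 5/3b - 32/3.
  reduce S modulo (f_1, f_2, h_3):
  remainder b^3 + 7/8b^2 + 4b ≠ 0; add h_4 = b^3 + 7/8b^2 + 4b to the basis.

The other S-polynomials (S(f_2,h_3), S(f_1,h_4), S(f_2,h_4), S(h_3,h_4)) all reduce to 0 modulo the current basis, so we have a Gröbner basis.
Inter-reduce: drop elements whose leading term is divisible by another's, tail-reduce, and make monic.
Reduced Gröbner basis: {a - b^2 - 7/8b - 4, b^3 + 7/8b^2 + 4b}.

The lex basis is triangular: the last element involves only b. Solving b^3 + 7/8b^2 + 4b = 0 gives b ∈ {0, -7/16 - 5*sqrt(39)*I/16, -7/16 + 5*sqrt(39)*I/16}; substituting each value into the earlier elements determines the remaining variables.
  b = 0: the earlier basis element becomes a - 4 = 0, giving a = 4 — point (4, 0).
  b = -7/16 - 5*sqrt(39)*I/16: the earlier basis element becomes a = 0, giving a = 0 — point (0, -7/16 - 5*sqrt(39)*I/16).
  b = -7/16 + 5*sqrt(39)*I/16: the earlier basis element becomes a = 0, giving a = 0 — point (0, -7/16 + 5*sqrt(39)*I/16).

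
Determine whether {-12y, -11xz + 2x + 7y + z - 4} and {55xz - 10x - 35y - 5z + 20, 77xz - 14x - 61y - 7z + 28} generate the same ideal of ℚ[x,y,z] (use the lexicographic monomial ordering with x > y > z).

Since reduced Gröbner bases are canonical representatives of ideals under a given ordering, it suffices to compute and compare them.
Buchberger on the first generating set:
f_1 = -12y, LT = y.
f_2 = -11xz + 2x + 7y + z - 4, LT = xz.

The S-polynomials (S(f_1,f_2)) all reduce to 0 modulo the current basis, so we have a Gröbner basis.
Inter-reduce: drop elements whose leading term is divisible by another's, tail-reduce, and make monic.
Reduced Gröbner basis: {xz - 2/11x - 1/11z + 4/11, y}.

Buchberger on the second generating set:
h_1 = 55xz - 10x - 35y - 5z + 20, LT = xz.
h_2 = 77xz - 14x - 61y - 7z + 28, LT = xz.

S(h_1,h_2): lcm = xz. S = 12/77y.
  leading term y: no divisor's leading term divides it; move 12/77y to the remainder.
  remainder 12/77y ≠ 0; add k_3 = 12/77y to the basis.

The other S-polynomials (S(h_1,k_3), S(h_2,k_3)) all reduce to 0 modulo the current basis, so we have a Gröbner basis.
Inter-reduce: drop elements whose leading term is divisible by another's, tail-reduce, and make monic.
Reduced Gröbner basis: {xz - 2/11x - 1/11z + 4/11, y}.

The two bases agree; hence the ideals are identical.
The choice of monomial ordering does not affect the verdict — as long as both bases are computed under the same ordering, their equality decides ideal equality.

Yes, the ideals are equal.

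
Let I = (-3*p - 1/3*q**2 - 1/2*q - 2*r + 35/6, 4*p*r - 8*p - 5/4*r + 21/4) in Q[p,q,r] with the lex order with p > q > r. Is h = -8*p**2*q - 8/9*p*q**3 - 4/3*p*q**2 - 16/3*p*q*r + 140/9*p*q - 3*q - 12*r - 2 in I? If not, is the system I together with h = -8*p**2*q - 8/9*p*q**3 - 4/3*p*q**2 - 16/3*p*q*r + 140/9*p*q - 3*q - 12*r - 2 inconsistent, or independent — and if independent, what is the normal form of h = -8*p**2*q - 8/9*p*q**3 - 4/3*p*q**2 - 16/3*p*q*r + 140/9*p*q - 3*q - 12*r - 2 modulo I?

First compute the reduced Gröbner basis of I by Buchberger's algorithm.
f_1 = -3*p - 1/3*q**2 - 1/2*q - 2*r + 35/6, LT = p.
f_2 = 4*p*r - 8*p - 5/4*r + 21/4, LT = p*r.

S(f_1,f_2): lcm = p*r. S = 2*p + 1/9*q**2*r + 1/6*q*r + 2/3*r**2 - 235/144*r - 21/16.
  reduce S modulo (f_1, f_2):
  remainder 1/9*q**2*r - 2/9*q**2 + 1/6*q*r - 1/3*q + 2/3*r**2 - 427/144*r + 371/144 ≠ 0; add k_3 = 1/9*q**2*r - 2/9*q**2 + 1/6*q*r - 1/3*q + 2/3*r**2 - 427/144*r + 371/144 to the basis.

The other S-polynomials (S(f_1,k_3), S(f_2,k_3)) all reduce to 0 modulo the current basis, so we have a Gröbner basis.
Inter-reduce: drop elements whose leading term is divisible by another's, tail-reduce, and make monic.
Reduced Gröbner basis: {p + 1/9*q**2 + 1/6*q + 2/3*r - 35/18, q**2*r - 2*q**2 + 3/2*q*r - 3*q + 6*r**2 - 427/16*r + 371/16}.
Label its elements g_1 = p + 1/9*q**2 + 1/6*q + 2/3*r - 35/18, g_2 = q**2*r - 2*q**2 + 3/2*q*r - 3*q + 6*r**2 - 427/16*r + 371/16.

Reduce h = -8*p**2*q - 8/9*p*q**3 - 4/3*p*q**2 - 16/3*p*q*r + 140/9*p*q - 3*q - 12*r - 2 modulo G:
  leading term p**2*q: subtract (-8*p*q)·g_1 from -8*p**2*q - 8/9*p*q**3 - 4/3*p*q**2 - 16/3*p*q*r + 140/9*p*q - 3*q - 12*r - 2 → -3*q - 12*r - 2
  leading term q: no divisor's leading term divides it; move -3*q to the remainder.
  leading term r: no divisor's leading term divides it; move -12*r to the remainder.
  leading term 1: no divisor's leading term divides it; move -2 to the remainder.
  normal form = -3*q - 12*r - 2.
The normal form is nonzero, so h ∉ I. Since h minus its normal form lies in I, I + (h) = I + (n) where n = -3*q - 12*r - 2; decide whether this ideal is the whole ring.
Run Buchberger on G together with n (pairs among the g_i already reduce to 0 since G is a Gröbner basis):
g_1 = p + 1/9*q**2 + 1/6*q + 2/3*r - 35/18, LT = p.
g_2 = q**2*r - 2*q**2 + 3/2*q*r - 3*q + 6*r**2 - 427/16*r + 371/16, LT = q**2*r.
n = -3*q - 12*r - 2, LT = q.

S(g_2,n): lcm = q**2*r. S = -2*q**2 - 4*q*r**2 + 5/6*q*r - 3*q + 6*r**2 - 427/16*r + 371/16.
  reduce S modulo (g_1, g_2, n):
  remainder 16*r**3 - 80/3*r**2 - 3731/144*r + 3499/144 ≠ 0; add m_4 = 16*r**3 - 80/3*r**2 - 3731/144*r + 3499/144 to the basis.

The other S-polynomials (S(g_1,g_2), S(g_1,n), S(g_1,m_4), S(g_2,m_4), S(n,m_4)) all reduce to 0 modulo the current basis, so we have a Gröbner basis.
Inter-reduce: drop elements whose leading term is divisible by another's, tail-reduce, and make monic.
Reduced Gröbner basis: {p + 16/9*r**2 + 16/27*r - 325/162, q + 4*r + 2/3, r**3 - 5/3*r**2 - 3731/2304*r + 3499/2304}.
The reduced Gröbner basis of I + (h) is {p + 16/9*r**2 + 16/27*r - 325/162, q + 4*r + 2/3, r**3 - 5/3*r**2 - 3731/2304*r + 3499/2304} ≠ {1}, a proper ideal, so the enlarged system stays consistent: h is independent of I, with normal form -3*q - 12*r - 2.

-8*p**2*q - 8/9*p*q**3 - 4/3*p*q**2 - 16/3*p*q*r + 140/9*p*q - 3*q - 12*r - 2 is independent of I; its normal form modulo I is -3*q - 12*r - 2.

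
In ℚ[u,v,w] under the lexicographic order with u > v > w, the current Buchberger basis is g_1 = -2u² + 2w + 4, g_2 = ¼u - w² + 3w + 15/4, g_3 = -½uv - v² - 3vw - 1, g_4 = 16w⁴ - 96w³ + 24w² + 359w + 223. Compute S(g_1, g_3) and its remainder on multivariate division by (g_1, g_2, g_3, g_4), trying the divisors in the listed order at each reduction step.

S(g_1, g_3) = -2uv² - 6uvw - 2u - vw - 2v; remainder on division = -8v²w² + 24v²w + 30v² - 24vw³ + 72vw² + 89vw - 2v - 8w² + 24w + 30.

lcm(LM(g_1), LM(g_3)) = u²v.
S = (lcm/LT(g_1))·g_1 − (lcm/LT(g_3))·g_3 = -2uv² - 6uvw - 2u - vw - 2v.
Reduce S modulo (g_1, g_2, g_3, g_4) in that order:
  leading term uv²: subtract (-8v²)·g_2 from -2uv² - 6uvw - 2u - vw - 2v → -6uvw - 2u - 8v²w² + 24v²w + 30v² - vw - 2v
  leading term uvw: subtract (-24vw)·g_2 from -6uvw - 2u - 8v²w² + 24v²w + 30v² - vw - 2v → -2u - 8v²w² + 24v²w + 30v² - 24vw³ + 72vw² + 89vw - 2v
  leading term u: subtract (-8)·g_2 from -2u - 8v²w² + 24v²w + 30v² - 24vw³ + 72vw² + 89vw - 2v → -8v²w² + 24v²w + 30v² - 24vw³ + 72vw² + 89vw - 2v - 8w² + 24w + 30
  leading term v²w²: no divisor's leading term divides it; move -8v²w² to the remainder.
  leading term v²w: no divisor's leading term divides it; move 24v²w to the remainder.
  leading term v²: no divisor's leading term divides it; move 30v² to the remainder.
  leading term vw³: no divisor's leading term divides it; move -24vw³ to the remainder.
  leading term vw²: no divisor's leading term divides it; move 72vw² to the remainder.
  leading term vw: no divisor's leading term divides it; move 89vw to the remainder.
  leading term v: no divisor's leading term divides it; move -2v to the remainder.
  leading term w²: no divisor's leading term divides it; move -8w² to the remainder.
  leading term w: no divisor's leading term divides it; move 24w to the remainder.
  leading term 1: no divisor's leading term divides it; move 30 to the remainder.
The remainder -8v²w² + 24v²w + 30v² - 24vw³ + 72vw² + 89vw - 2v - 8w² + 24w + 30 is nonzero, so it would be added as the next basis element.
This is the inner loop of Buchberger's algorithm — each nonzero remainder becomes a new basis element.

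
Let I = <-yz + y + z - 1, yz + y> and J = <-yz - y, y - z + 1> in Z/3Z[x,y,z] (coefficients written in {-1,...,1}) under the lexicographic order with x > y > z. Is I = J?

Since reduced Gröbner bases are canonical representatives of ideals under a given ordering, it suffices to compute and compare them.
Buchberger on the first generating set:
f_1 = -yz + y + z - 1, LT = yz.
f_2 = yz + y, LT = yz.

S(f_1,f_2): lcm = yz. S = y - z + 1.
  reduce S modulo (f_1, f_2):
  remainder y - z + 1 ≠ 0; add g_3 = y - z + 1 to the basis.

S(f_1,g_3): lcm = yz. S = -y + z^2 + z + 1.
  reduce S modulo (f_1, f_2, g_3):
  remainder z^2 - 1 ≠ 0; add g_4 = z^2 - 1 to the basis.

The other S-polynomials (S(f_2,g_3), S(f_1,g_4), S(f_2,g_4), S(g_3,g_4)) all reduce to 0 modulo the current basis, so we have a Gröbner basis.
Inter-reduce: drop elements whose leading term is divisible by another's, tail-reduce, and make monic.
Reduced Gröbner basis: {y - z + 1, z^2 - 1}.

Buchberger on the second generating set:
h_1 = -yz - y, LT = yz.
h_2 = y - z + 1, LT = y.

S(h_1,h_2): lcm = yz. S = y + z^2 - z.
  reduce S modulo (h_1, h_2):
  remainder z^2 - 1 ≠ 0; add k_3 = z^2 - 1 to the basis.

The other S-polynomials (S(h_1,k_3), S(h_2,k_3)) all reduce to 0 modulo the current basis, so we have a Gröbner basis.
Inter-reduce: drop elements whose leading term is divisible by another's, tail-reduce, and make monic.
Reduced Gröbner basis: {y - z + 1, z^2 - 1}.

These coincide, so the ideals are equal.
The choice of monomial ordering does not affect the verdict — as long as both bases are computed under the same ordering, their equality decides ideal equality.

Yes, the ideals are equal.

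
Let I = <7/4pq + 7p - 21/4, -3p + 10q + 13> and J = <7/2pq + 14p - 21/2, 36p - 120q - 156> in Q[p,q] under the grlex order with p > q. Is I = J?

Yes, the ideals are equal.

Two ideals are equal iff their reduced Gröbner bases coincide (the reduced basis is unique for a fixed ordering).
Buchberger on the first generating set:
f_1 = 7/4pq + 7p - 21/4, LT = pq.
f_2 = -3p + 10q + 13, LT = p.

S(f_1,f_2): lcm = pq. S = 10/3q^2 + 4p + 13/3q - 3.
  leading term q^2: no divisor's leading term divides it; move 10/3q^2 to the remainder.
  leading term p: subtract (-4/3)·f_2 from 4p + 13/3q - 3 → 53/3q + 43/3
  leading term q: no divisor's leading term divides it; move 53/3q to the remainder.
  leading term 1: no divisor's leading term divides it; move 43/3 to the remainder.
  remainder 10/3q^2 + 53/3q + 43/3 ≠ 0; add g_3 = 10/3q^2 + 53/3q + 43/3 to the basis.

S(f_1,g_3): lcm = pq^2. S = -13/10pq - 43/10p - 3q.
  leading term pq: subtract (-26/35)·f_1 from -13/10pq - 43/10p - 3q → 9/10p - 3q - 39/10
  leading term p: subtract (-3/10)·f_2 from 9/10p - 3q - 39/10 → 0
  remainder 0.

S(f_2,g_3): leading monomials are coprime, so the S-polynomial reduces to 0 (Buchberger's first criterion).
Every S-polynomial of the final basis reduces to 0, so we have a Gröbner basis.
Inter-reduce: drop elements whose leading term is divisible by another's, tail-reduce, and make monic.
Reduced Gröbner basis: {q^2 + 53/10q + 43/10, p - 10/3q - 13/3}.

Buchberger on the second generating set:
h_1 = 7/2pq + 14p - 21/2, LT = pq.
h_2 = 36p - 120q - 156, LT = p.

S(h_1,h_2): lcm = pq. S = 10/3q^2 + 4p + 13/3q - 3.
  leading term q^2: no divisor's leading term divides it; move 10/3q^2 to the remainder.
  leading term p: subtract (1/9)·h_2 from 4p + 13/3q - 3 → 53/3q + 43/3
  leading term q: no divisor's leading term divides it; move 53/3q to the remainder.
  leading term 1: no divisor's leading term divides it; move 43/3 to the remainder.
  remainder 10/3q^2 + 53/3q + 43/3 ≠ 0; add k_3 = 10/3q^2 + 53/3q + 43/3 to the basis.

S(h_1,k_3): lcm = pq^2. S = -13/10pq - 43/10p - 3q.
  leading term pq: subtract (-13/35)·h_1 from -13/10pq - 43/10p - 3q → 9/10p - 3q - 39/10
  leading term p: subtract (1/40)·h_2 from 9/10p - 3q - 39/10 → 0
  remainder 0.

S(h_2,k_3): leading monomials are coprime, so the S-polynomial reduces to 0 (Buchberger's first criterion).
Every S-polynomial of the final basis reduces to 0, so we have a Gröbner basis.
Inter-reduce: drop elements whose leading term is divisible by another's, tail-reduce, and make monic.
Reduced Gröbner basis: {q^2 + 53/10q + 43/10, p - 10/3q - 13/3}.

These coincide, so the ideals are equal.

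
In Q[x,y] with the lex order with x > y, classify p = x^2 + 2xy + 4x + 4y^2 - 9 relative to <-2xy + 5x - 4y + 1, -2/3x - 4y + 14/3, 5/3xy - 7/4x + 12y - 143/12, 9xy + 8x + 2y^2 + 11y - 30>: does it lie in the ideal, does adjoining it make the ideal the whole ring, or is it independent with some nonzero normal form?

First compute the reduced Gröbner basis of I by Buchberger's algorithm.
f_1 = -2xy + 5x - 4y + 1, LT = xy.
f_2 = -2/3x - 4y + 14/3, LT = x.
f_3 = 5/3xy - 7/4x + 12y - 143/12, LT = xy.
f_4 = 9xy + 8x + 2y^2 + 11y - 30, LT = xy.

S(f_1,f_2): lcm = xy. S = -5/2x - 6y^2 + 9y - 1/2.
  reduce S modulo (f_1, f_2, f_3, f_4):
  remainder -6y^2 + 24y - 18 ≠ 0; add h_5 = -6y^2 + 24y - 18 to the basis.

S(f_1,f_3): lcm = xy. S = -29/20x - 26/5y + 133/20.
  reduce S modulo (f_1, f_2, f_3, f_4, h_5):
  remainder 7/2y - 7/2 ≠ 0; add h_6 = 7/2y - 7/2 to the basis.

The other S-polynomials (S(f_1,f_4), S(f_2,f_3), S(f_2,f_4), S(f_3,f_4), S(f_1,h_5), S(f_2,h_5), S(f_3,h_5), S(f_4,h_5), S(f_1,h_6), S(f_2,h_6), S(f_3,h_6), S(f_4,h_6), S(h_5,h_6)) all reduce to 0 modulo the current basis, so we have a Gröbner basis.
Inter-reduce: drop elements whose leading term is divisible by another's, tail-reduce, and make monic.
Reduced Gröbner basis: {x - 1, y - 1}.
Label its elements g_1 = x - 1, g_2 = y - 1.

Reduce p = x^2 + 2xy + 4x + 4y^2 - 9 modulo G:
  leading term x^2: subtract (x)·g_1 from x^2 + 2xy + 4x + 4y^2 - 9 → 2xy + 5x + 4y^2 - 9
  leading term xy: subtract (2y)·g_1 from 2xy + 5x + 4y^2 - 9 → 5x + 4y^2 + 2y - 9
  leading term x: subtract (5)·g_1 from 5x + 4y^2 + 2y - 9 → 4y^2 + 2y - 4
  leading term y^2: subtract (4y)·g_2 from 4y^2 + 2y - 4 → 6y - 4
  leading term y: subtract (6)·g_2 from 6y - 4 → 2
  leading term 1: no divisor's leading term divides it; move 2 to the remainder.
  normal form = 2.
The normal form is nonzero, so p ∉ I. Since p minus its normal form lies in I, I + (p) = I + (r) where r = 2; decide whether this ideal is the whole ring.
Here r = 2 is a nonzero constant, hence a unit: 1 ∈ I + (p), the Gröbner basis of I + (p) is {1}, and the enlarged system has no common solution — adjoining p is inconsistent.

Adjoining x^2 + 2xy + 4x + 4y^2 - 9 makes the ideal the whole ring: the system is inconsistent.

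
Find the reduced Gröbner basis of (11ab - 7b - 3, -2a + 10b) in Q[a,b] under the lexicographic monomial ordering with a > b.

The reduced Gröbner basis is the canonical form of the ideal for this ordering.

f_1 = 11ab - 7b - 3, LT = ab.
f_2 = -2a + 10b, LT = a.

S(f_1,f_2): lcm = ab. S = 5b^2 - 7/11b - 3/11.
  leading term b^2: no divisor's leading term divides it; move 5b^2 to the remainder.
  leading term b: no divisor's leading term divides it; move -7/11b to the remainder.
  leading term 1: no divisor's leading term divides it; move -3/11 to the remainder.
  remainder 5b^2 - 7/11b - 3/11 ≠ 0; add g_3 = 5b^2 - 7/11b - 3/11 to the basis.

S(f_1,g_3): lcm = ab^2. S = 7/55ab + 3/55a - 7/11b^2 - 3/11b.
  leading term ab: subtract (7/605)·f_1 from 7/55ab + 3/55a - 7/11b^2 - 3/11b → 3/55a - 7/11b^2 - 116/605b + 21/605
  leading term a: subtract (-3/110)·f_2 from 3/55a - 7/11b^2 - 116/605b + 21/605 → -7/11b^2 + 49/605b + 21/605
  leading term b^2: subtract (-7/55)·g_3 from -7/11b^2 + 49/605b + 21/605 → 0
  remainder 0.

S(f_2,g_3): leading monomials are coprime, so the S-polynomial reduces to 0 (Buchberger's first criterion).
Every S-polynomial of the final basis reduces to 0, so we have a Gröbner basis.
Inter-reduce: drop elements whose leading term is divisible by another's, tail-reduce, and make monic.

G = {a - 5b, b^2 - 7/55b - 3/55}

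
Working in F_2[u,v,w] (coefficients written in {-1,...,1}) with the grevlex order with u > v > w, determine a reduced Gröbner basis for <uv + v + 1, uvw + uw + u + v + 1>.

This is the nonlinear analogue of row-reducing a linear system.

f_1 = uv + v + 1, LT = uv.
f_2 = uvw + uw + u + v + 1, LT = uvw.

S(f_1,f_2): lcm = uvw. S = uw + vw + u + v + w + 1.
  leading term uw: no divisor's leading term divides it; move uw to the remainder.
  leading term vw: no divisor's leading term divides it; move vw to the remainder.
  leading term u: no divisor's leading term divides it; move u to the remainder.
  leading term v: no divisor's leading term divides it; move v to the remainder.
  leading term w: no divisor's leading term divides it; move w to the remainder.
  leading term 1: no divisor's leading term divides it; move 1 to the remainder.
  remainder uw + vw + u + v + w + 1 ≠ 0; add g_3 = uw + vw + u + v + w + 1 to the basis.

S(f_1,g_3): lcm = uvw. S = v^2w + uv + v^2 + v + w.
  leading term v^2w: no divisor's leading term divides it; move v^2w to the remainder.
  leading term uv: subtract (1)·f_1 from uv + v^2 + v + w → v^2 + w + 1
  leading term v^2: no divisor's leading term divides it; move v^2 to the remainder.
  leading term w: no divisor's leading term divides it; move w to the remainder.
  leading term 1: no divisor's leading term divides it; move 1 to the remainder.
  remainder v^2w + v^2 + w + 1 ≠ 0; add g_4 = v^2w + v^2 + w + 1 to the basis.

S(f_2,g_3): lcm = uvw. S = v^2w + uv + v^2 + uw + vw + u + 1.
  leading term v^2w: subtract (1)·g_4 from v^2w + uv + v^2 + uw + vw + u + 1 → uv + uw + vw + u + w
  leading term uv: subtract (1)·f_1 from uv + uw + vw + u + w → uw + vw + u + v + w + 1
  leading term uw: subtract (1)·g_3 from uw + vw + u + v + w + 1 → 0
  remainder 0.

S(f_1,g_4): lcm = uv^2w. S = uv^2 + v^2w + uw + vw + u.
  leading term uv^2: subtract (v)·f_1 from uv^2 + v^2w + uw + vw + u → v^2w + v^2 + uw + vw + u + v
  leading term v^2w: subtract (1)·g_4 from v^2w + v^2 + uw + vw + u + v → uw + vw + u + v + w + 1
  leading term uw: subtract (1)·g_3 from uw + vw + u + v + w + 1 → 0
  remainder 0.

S(f_2,g_4): lcm = uv^2w. S = uv^2 + uvw + uv + v^2 + uw + u + v.
  leading term uv^2: subtract (v)·f_1 from uv^2 + uvw + uv + v^2 + uw + u + v → uvw + uv + uw + u
  leading term uvw: subtract (w)·f_1 from uvw + uv + uw + u → uv + uw + vw + u + w
  leading term uv: subtract (1)·f_1 from uv + uw + vw + u + w → uw + vw + u + v + w + 1
  leading term uw: subtract (1)·g_3 from uw + vw + u + v + w + 1 → 0
  remainder 0.

S(g_3,g_4): lcm = uv^2w. S = v^3w + v^3 + v^2w + v^2 + uw + u.
  leading term v^3w: subtract (v)·g_4 from v^3w + v^3 + v^2w + v^2 + uw + u → v^2w + v^2 + uw + vw + u + v
  leading term v^2w: subtract (1)·g_4 from v^2w + v^2 + uw + vw + u + v → uw + vw + u + v + w + 1
  leading term uw: subtract (1)·g_3 from uw + vw + u + v + w + 1 → 0
  remainder 0.

Every S-polynomial of the final basis reduces to 0, so we have a Gröbner basis.
Inter-reduce: drop elements whose leading term is divisible by another's, tail-reduce, and make monic.

G = {v^2w + v^2 + w + 1, uv + v + 1, uw + vw + u + v + w + 1}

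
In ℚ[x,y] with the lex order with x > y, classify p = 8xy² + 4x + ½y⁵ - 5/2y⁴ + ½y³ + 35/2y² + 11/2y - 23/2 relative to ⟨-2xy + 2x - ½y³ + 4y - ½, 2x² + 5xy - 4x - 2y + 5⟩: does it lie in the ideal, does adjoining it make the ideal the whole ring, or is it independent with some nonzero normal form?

First compute the reduced Gröbner basis of I by Buchberger's algorithm.
f_1 = -2xy + 2x - ½y³ + 4y - ½, LT = xy.
f_2 = 2x² + 5xy - 4x - 2y + 5, LT = x².

S(f_1,f_2): lcm = x²y. S = -x² + ¼xy³ - 5/2xy² + ¼x + y² - 5/2y.
  leading term x²: subtract (-½)·f_2 from -x² + ¼xy³ - 5/2xy² + ¼x + y² - 5/2y → ¼xy³ - 5/2xy² + 5/2xy - 7/4x + y² - 7/2y + 5/2
  leading term xy³: subtract (-⅛y²)·f_1 from ¼xy³ - 5/2xy² + 5/2xy - 7/4x + y² - 7/2y + 5/2 → -9/4xy² + 5/2xy - 7/4x - 1/16y⁵ + ½y³ + 15/16y² - 7/2y + 5/2
  leading term xy²: subtract (9/8y)·f_1 from -9/4xy² + 5/2xy - 7/4x - 1/16y⁵ + ½y³ + 15/16y² - 7/2y + 5/2 → ¼xy - 7/4x - 1/16y⁵ + 9/16y⁴ + ½y³ - 57/16y² - 47/16y + 5/2
  leading term xy: subtract (-⅛)·f_1 from ¼xy - 7/4x - 1/16y⁵ + 9/16y⁴ + ½y³ - 57/16y² - 47/16y + 5/2 → -3/2x - 1/16y⁵ + 9/16y⁴ + 7/16y³ - 57/16y² - 39/16y + 39/16
  leading term x: no divisor's leading term divides it; move -3/2x to the remainder.
  leading term y⁵: no divisor's leading term divides it; move -1/16y⁵ to the remainder.
  leading term y⁴: no divisor's leading term divides it; move 9/16y⁴ to the remainder.
  leading term y³: no divisor's leading term divides it; move 7/16y³ to the remainder.
  leading term y²: no divisor's leading term divides it; move -57/16y² to the remainder.
  leading term y: no divisor's leading term divides it; move -39/16y to the remainder.
  leading term 1: no divisor's leading term divides it; move 39/16 to the remainder.
  remainder -3/2x - 1/16y⁵ + 9/16y⁴ + 7/16y³ - 57/16y² - 39/16y + 39/16 ≠ 0; add h_3 = -3/2x - 1/16y⁵ + 9/16y⁴ + 7/16y³ - 57/16y² - 39/16y + 39/16 to the basis.

S(f_1,h_3): lcm = xy. S = -x - 1/24y⁶ + ⅜y⁵ + 7/24y⁴ - 17/8y³ - 13/8y² - ⅜y + ¼.
  leading term x: subtract (⅔)·h_3 from -x - 1/24y⁶ + ⅜y⁵ + 7/24y⁴ - 17/8y³ - 13/8y² - ⅜y + ¼ → -1/24y⁶ + 5/12y⁵ - 1/12y⁴ - 29/12y³ + ¾y² + 5/4y - 11/8
  leading term y⁶: no divisor's leading term divides it; move -1/24y⁶ to the remainder.
  leading term y⁵: no divisor's leading term divides it; move 5/12y⁵ to the remainder.
  leading term y⁴: no divisor's leading term divides it; move -1/12y⁴ to the remainder.
  leading term y³: no divisor's leading term divides it; move -29/12y³ to the remainder.
  leading term y²: no divisor's leading term divides it; move ¾y² to the remainder.
  leading term y: no divisor's leading term divides it; move 5/4y to the remainder.
  leading term 1: no divisor's leading term divides it; move -11/8 to the remainder.
  remainder -1/24y⁶ + 5/12y⁵ - 1/12y⁴ - 29/12y³ + ¾y² + 5/4y - 11/8 ≠ 0; add h_4 = -1/24y⁶ + 5/12y⁵ - 1/12y⁴ - 29/12y³ + ¾y² + 5/4y - 11/8 to the basis.

The other S-polynomials (S(f_2,h_3), S(f_1,h_4), S(f_2,h_4), S(h_3,h_4)) all reduce to 0 modulo the current basis, so we have a Gröbner basis.
Inter-reduce: drop elements whose leading term is divisible by another's, tail-reduce, and make monic.
Reduced Gröbner basis: {x + 1/24y⁵ - ⅜y⁴ - 7/24y³ + 19/8y² + 13/8y - 13/8, y⁶ - 10y⁵ + 2y⁴ + 58y³ - 18y² - 30y + 33}.
Label its elements g_1 = x + 1/24y⁵ - ⅜y⁴ - 7/24y³ + 19/8y² + 13/8y - 13/8, g_2 = y⁶ - 10y⁵ + 2y⁴ + 58y³ - 18y² - 30y + 33.

Reduce p = 8xy² + 4x + ½y⁵ - 5/2y⁴ + ½y³ + 35/2y² + 11/2y - 23/2 modulo G:
  leading term xy²: subtract (8y²)·g_1 from 8xy² + 4x + ½y⁵ - 5/2y⁴ + ½y³ + 35/2y² + 11/2y - 23/2 → 4x - ⅓y⁷ + 3y⁶ + 17/6y⁵ - 43/2y⁴ - 25/2y³ + 61/2y² + 11/2y - 23/2
  leading term x: subtract (4)·g_1 from 4x - ⅓y⁷ + 3y⁶ + 17/6y⁵ - 43/2y⁴ - 25/2y³ + 61/2y² + 11/2y - 23/2 → -⅓y⁷ + 3y⁶ + 8/3y⁵ - 20y⁴ - 34/3y³ + 21y² - y - 5
  leading term y⁷: subtract (-⅓y)·g_2 from -⅓y⁷ + 3y⁶ + 8/3y⁵ - 20y⁴ - 34/3y³ + 21y² - y - 5 → -⅓y⁶ + 10/3y⁵ - ⅔y⁴ - 52/3y³ + 11y² + 10y - 5
  leading term y⁶: subtract (-⅓)·g_2 from -⅓y⁶ + 10/3y⁵ - ⅔y⁴ - 52/3y³ + 11y² + 10y - 5 → 2y³ + 5y² + 6
  leading term y³: no divisor's leading term divides it; move 2y³ to the remainder.
  leading term y²: no divisor's leading term divides it; move 5y² to the remainder.
  leading term 1: no divisor's leading term divides it; move 6 to the remainder.
  normal form = 2y³ + 5y² + 6.
The normal form is nonzero, so p ∉ I. Since p minus its normal form lies in I, I + (p) = I + (r) where r = 2y³ + 5y² + 6; decide whether this ideal is the whole ring.
Run Buchberger on G together with r (pairs among the g_i already reduce to 0 since G is a Gröbner basis):
g_1 = x + 1/24y⁵ - ⅜y⁴ - 7/24y³ + 19/8y² + 13/8y - 13/8, LT = x.
g_2 = y⁶ - 10y⁵ + 2y⁴ + 58y³ - 18y² - 30y + 33, LT = y⁶.
r = 2y³ + 5y² + 6, LT = y³.

S(g_2,r): lcm = y⁶. S = -25/2y⁵ + 2y⁴ + 55y³ - 18y² - 30y + 33.
  leading term y⁵: subtract (-25/4y²)·r from -25/2y⁵ + 2y⁴ + 55y³ - 18y² - 30y + 33 → 133/4y⁴ + 55y³ + 39/2y² - 30y + 33
  leading term y⁴: subtract (133/8y)·r from 133/4y⁴ + 55y³ + 39/2y² - 30y + 33 → -225/8y³ + 39/2y² - 519/4y + 33
  leading term y³: subtract (-225/16)·r from -225/8y³ + 39/2y² - 519/4y + 33 → 1437/16y² - 519/4y + 939/8
  leading term y²: no divisor's leading term divides it; move 1437/16y² to the remainder.
  leading term y: no divisor's leading term divides it; move -519/4y to the remainder.
  leading term 1: no divisor's leading term divides it; move 939/8 to the remainder.
  remainder 1437/16y² - 519/4y + 939/8 ≠ 0; add m_4 = 1437/16y² - 519/4y + 939/8 to the basis.

S(g_2,m_4): lcm = y⁶. S = -4098/479y⁵ + 332/479y⁴ + 58y³ - 18y² - 30y + 33.
  leading term y⁵: subtract (-2049/479y²)·r from -4098/479y⁵ + 332/479y⁴ + 58y³ - 18y² - 30y + 33 → 10577/479y⁴ + 58y³ + 3672/479y² - 30y + 33
  leading term y⁴: subtract (10577/958y)·r from 10577/479y⁴ + 58y³ + 3672/479y² - 30y + 33 → 2679/958y³ + 3672/479y² - 46101/479y + 33
  leading term y³: subtract (2679/1916)·r from 2679/958y³ + 3672/479y² - 46101/479y + 33 → 1293/1916y² - 46101/479y + 23577/958
  leading term y²: subtract (1724/229441)·m_4 from 1293/1916y² - 46101/479y + 23577/958 → -21858690/229441y + 5444337/229441
  leading term y: no divisor's leading term divides it; move -21858690/229441y to the remainder.
  leading term 1: no divisor's leading term divides it; move 5444337/229441 to the remainder.
  remainder -21858690/229441y + 5444337/229441 ≠ 0; add m_5 = -21858690/229441y + 5444337/229441 to the basis.

S(r,m_4): lcm = y³. S = 3779/958y² - 626/479y + 3.
  leading term y²: subtract (30232/688323)·m_4 from 3779/958y² - 626/479y + 3 → 1007680/229441y - 494504/229441
  leading term y: subtract (-100768/2185869)·m_5 from 1007680/229441y - 494504/229441 → -370428680/349010417
  leading term 1: no divisor's leading term divides it; move -370428680/349010417 to the remainder.
  remainder -370428680/349010417 ≠ 0; add m_6 = -370428680/349010417 to the basis.

The other S-polynomials (S(g_1,g_2), S(g_1,r), S(g_1,m_4), S(g_1,m_5), S(g_2,m_5), S(r,m_5), S(m_4,m_5), S(g_1,m_6), S(g_2,m_6), S(r,m_6), S(m_4,m_6), S(m_5,m_6)) all reduce to 0 modulo the current basis, so we have a Gröbner basis.
Inter-reduce: drop elements whose leading term is divisible by another's, tail-reduce, and make monic.
Reduced Gröbner basis: {1}.
The reduced Gröbner basis of I + (p) is {1}: the ideal is the whole ring, so the enlarged system has no common solution — adjoining p is inconsistent.

Adjoining 8xy² + 4x + ½y⁵ - 5/2y⁴ + ½y³ + 35/2y² + 11/2y - 23/2 makes the ideal the whole ring: the system is inconsistent.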